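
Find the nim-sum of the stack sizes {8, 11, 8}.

11

Nim-sum: 8 ^ 11 ^ 8 = 11.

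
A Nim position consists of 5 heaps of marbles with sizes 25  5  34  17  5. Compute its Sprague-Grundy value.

42

Compute the nim-sum pairwise:
25 ^ 5 = 28
28 ^ 34 = 62
62 ^ 17 = 47
47 ^ 5 = 42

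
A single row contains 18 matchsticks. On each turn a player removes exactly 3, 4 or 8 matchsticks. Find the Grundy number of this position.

2

Compute g(0), g(1), … for moves {3, 4, 8}:
k:     0  1  2  3  4  5  6  7  8  9 10 11 12 13 14 15 16 17 18
g(k):  0  0  0  1  1  1  2  0  2  3  1  3  0  0  0  1  1  1  2
So g(18) = 2.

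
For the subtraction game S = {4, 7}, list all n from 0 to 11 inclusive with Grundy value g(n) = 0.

0, 1, 2, 3, 11

Grundy values for subtraction set {4, 7}:
g(0) = mex{} = 0
g(1) = mex{} = 0
g(2) = mex{} = 0
g(3) = mex{} = 0
g(4) = mex{0} = 1
g(5) = mex{0} = 1
g(6) = mex{0} = 1
g(7) = mex{0} = 1
g(8) = mex{0,1} = 2
g(9) = mex{0,1} = 2
g(10) = mex{0,1} = 2
g(11) = mex{1} = 0
The P-positions (g = 0) in 0..11 are 0, 1, 2, 3, 11.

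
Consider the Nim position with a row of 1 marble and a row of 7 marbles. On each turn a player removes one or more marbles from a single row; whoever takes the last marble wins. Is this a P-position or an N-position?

N-position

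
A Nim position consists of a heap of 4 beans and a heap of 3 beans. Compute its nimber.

7

Write each in binary and XOR column by column:
  100  (4)
  011  (3)
  ---
  111  (7)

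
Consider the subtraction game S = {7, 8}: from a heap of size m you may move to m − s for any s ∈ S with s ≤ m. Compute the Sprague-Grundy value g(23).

Compute g(0), g(1), … for moves {7, 8}:
k:     0  1  2  3  4  5  6  7  8  9 10 11 12 13 14 15 16 17 18 19 20 21 22 23
g(k):  0  0  0  0  0  0  0  1  1  1  1  1  1  1  2  0  0  0  0  0  0  0  1  1
So g(23) = 1.

1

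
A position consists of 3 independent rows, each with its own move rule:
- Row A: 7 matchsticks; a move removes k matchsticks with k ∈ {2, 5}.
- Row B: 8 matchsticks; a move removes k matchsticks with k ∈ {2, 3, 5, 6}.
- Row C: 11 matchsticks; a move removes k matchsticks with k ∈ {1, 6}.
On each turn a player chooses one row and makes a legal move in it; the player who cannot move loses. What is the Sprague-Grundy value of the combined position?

0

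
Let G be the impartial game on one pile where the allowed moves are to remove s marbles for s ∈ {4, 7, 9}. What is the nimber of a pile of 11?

Compute g(0), g(1), … for moves {4, 7, 9}:
k:     0  1  2  3  4  5  6  7  8  9 10 11
g(k):  0  0  0  0  1  1  1  1  2  2  2  2
So g(11) = 2.

2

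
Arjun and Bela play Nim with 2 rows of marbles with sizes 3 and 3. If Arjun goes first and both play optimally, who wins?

Bela wins

Compute the nim-sum pairwise:
3 ⊕ 3 = 0
The nim-sum is 0, so this is a P-position: the player to move is in a losing position under optimal play; Arjun is about to move from it and so loses — Bela wins.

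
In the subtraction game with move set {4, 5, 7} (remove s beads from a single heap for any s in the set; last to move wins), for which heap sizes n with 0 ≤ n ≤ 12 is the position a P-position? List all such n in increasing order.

Compute g(0), g(1), … for moves {4, 5, 7}:
g(0) = mex{} = 0
g(1) = mex{} = 0
g(2) = mex{} = 0
g(3) = mex{} = 0
g(4) = mex{0} = 1
g(5) = mex{0} = 1
g(6) = mex{0} = 1
g(7) = mex{0} = 1
g(8) = mex{0,1} = 2
g(9) = mex{0,1} = 2
g(10) = mex{0,1} = 2
g(11) = mex{1} = 0
g(12) = mex{1,2} = 0
The P-positions (g = 0) in 0..12 are 0, 1, 2, 3, 11, 12.

0, 1, 2, 3, 11, 12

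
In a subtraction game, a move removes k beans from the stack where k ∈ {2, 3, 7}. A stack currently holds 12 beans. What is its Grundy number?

Build the Grundy sequence with g(k) = mex{g(k−s) : s ∈ {2, 3, 7}, s ≤ k}:
k:     0  1  2  3  4  5  6  7  8  9 10 11 12
g(k):  0  0  1  1  2  0  0  1  1  2  0  0  1
So g(12) = 1.

1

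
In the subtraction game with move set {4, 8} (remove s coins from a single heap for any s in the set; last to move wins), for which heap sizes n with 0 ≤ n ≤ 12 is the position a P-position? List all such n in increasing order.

0, 1, 2, 3, 12

Grundy values for subtraction set {4, 8}:
k:     0  1  2  3  4  5  6  7  8  9 10 11 12
g(k):  0  0  0  0  1  1  1  1  2  2  2  2  0
The P-positions (g = 0) in 0..12 are 0, 1, 2, 3, 12.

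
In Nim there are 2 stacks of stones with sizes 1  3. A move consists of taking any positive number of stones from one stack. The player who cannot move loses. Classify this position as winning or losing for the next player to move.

Winning position

Bitwise XOR of the heap sizes:
  01  (1)
  11  (3)
  --
  10  (2)
The nim-sum is 2 ≠ 0, so this is an N-position: the player to move can win.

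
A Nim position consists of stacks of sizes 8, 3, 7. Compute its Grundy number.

12

Compute the nim-sum pairwise:
8 ^ 3 = 11
11 ^ 7 = 12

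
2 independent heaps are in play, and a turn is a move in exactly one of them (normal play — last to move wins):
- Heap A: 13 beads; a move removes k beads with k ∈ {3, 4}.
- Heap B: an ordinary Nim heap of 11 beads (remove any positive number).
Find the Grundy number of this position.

Build the Grundy sequence for heap A with g(k) = mex{g(k−s) : s ∈ {3, 4}, s ≤ k}:
k:     0  1  2  3  4  5  6  7  8  9 10 11 12 13
g(k):  0  0  0  1  1  1  2  0  0  0  1  1  1  2
So g(13) = 2.
Heap B is a plain Nim heap of size 11, so its Grundy value is 11.
The value of a disjunctive sum is the nim-sum of the parts.
Combined value = 2 ⊕ 11 = 9.

9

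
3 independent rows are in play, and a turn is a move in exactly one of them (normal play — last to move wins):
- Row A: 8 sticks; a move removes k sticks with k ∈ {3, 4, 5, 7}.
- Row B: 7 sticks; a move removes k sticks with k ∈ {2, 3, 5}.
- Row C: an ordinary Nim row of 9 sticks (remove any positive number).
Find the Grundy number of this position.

11

Build the Grundy sequence for row A with g(k) = mex{g(k−s) : s ∈ {3, 4, 5, 7}, s ≤ k}:
g(0) = mex{} = 0
g(1) = mex{} = 0
g(2) = mex{} = 0
g(3) = mex{0} = 1
g(4) = mex{0} = 1
g(5) = mex{0} = 1
g(6) = mex{0,1} = 2
g(7) = mex{0,1} = 2
g(8) = mex{0,1} = 2
So g(8) = 2.
For row B, compute g(0), g(1), … with moves {2, 3, 5}:
k:     0  1  2  3  4  5  6  7
g(k):  0  0  1  1  2  2  3  0
So g(7) = 0.
Row C is a plain Nim row of size 9, so its Grundy value is 9.
The value of a disjunctive sum is the nim-sum of the parts.
Combined value = 2 XOR 0 XOR 9 = 11.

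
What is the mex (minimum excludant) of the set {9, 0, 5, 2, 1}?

3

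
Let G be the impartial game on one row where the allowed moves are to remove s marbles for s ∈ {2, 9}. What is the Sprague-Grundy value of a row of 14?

1

Compute g(0), g(1), … for moves {2, 9}:
k:     0  1  2  3  4  5  6  7  8  9 10 11 12 13 14
g(k):  0  0  1  1  0  0  1  1  0  2  1  0  0  1  1
So g(14) = 1.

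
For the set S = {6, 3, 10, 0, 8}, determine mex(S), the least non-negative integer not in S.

0 is in the set but 1 is not, so the mex is 1.

1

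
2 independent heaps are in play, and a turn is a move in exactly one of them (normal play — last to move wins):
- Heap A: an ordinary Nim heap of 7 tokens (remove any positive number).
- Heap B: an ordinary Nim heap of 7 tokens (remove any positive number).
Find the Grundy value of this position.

Heap A is a plain Nim heap of size 7, so its Grundy value is 7.
Heap B is a plain Nim heap of size 7, so its Grundy value is 7.
The value of a disjunctive sum is the nim-sum of the parts.
Combined value = 7 XOR 7 = 0.

0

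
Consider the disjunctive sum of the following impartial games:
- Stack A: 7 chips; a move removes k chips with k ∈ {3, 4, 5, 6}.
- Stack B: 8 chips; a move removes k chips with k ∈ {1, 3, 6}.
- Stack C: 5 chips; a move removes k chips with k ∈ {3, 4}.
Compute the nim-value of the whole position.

1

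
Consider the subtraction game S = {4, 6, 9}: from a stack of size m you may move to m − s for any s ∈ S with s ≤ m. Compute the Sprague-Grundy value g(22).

Build the Grundy sequence with g(k) = mex{g(k−s) : s ∈ {4, 6, 9}, s ≤ k}:
k:     0  1  2  3  4  5  6  7  8  9 10 11 12 13 14 15 16 17 18 19 20 21 22
g(k):  0  0  0  0  1  1  1  1  2  2  2  2  3  0  0  0  0  1  1  1  1  2  2
So g(22) = 2.

2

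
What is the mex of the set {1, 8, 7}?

0 is not in the set, so the mex is 0.

0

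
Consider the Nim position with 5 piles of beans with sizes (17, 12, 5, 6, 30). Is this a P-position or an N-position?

Compute the nim-sum pairwise:
17 ^ 12 = 29
29 ^ 5 = 24
24 ^ 6 = 30
30 ^ 30 = 0
The nim-sum is 0, so this is a P-position: the player to move is in a losing position under optimal play.

P-position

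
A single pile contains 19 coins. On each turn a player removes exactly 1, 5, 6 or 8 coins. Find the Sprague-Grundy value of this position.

Grundy values for subtraction set {1, 5, 6, 8}:
k:     0  1  2  3  4  5  6  7  8  9 10 11 12 13 14 15 16 17 18 19
g(k):  0  1  0  1  0  1  2  3  2  3  2  0  1  0  1  0  1  2  3  2
So g(19) = 2.

2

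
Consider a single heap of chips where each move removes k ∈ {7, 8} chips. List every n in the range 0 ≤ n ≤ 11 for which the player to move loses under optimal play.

Compute g(0), g(1), … for moves {7, 8}:
k:     0  1  2  3  4  5  6  7  8  9 10 11
g(k):  0  0  0  0  0  0  0  1  1  1  1  1
The P-positions (g = 0) in 0..11 are 0, 1, 2, 3, 4, 5, 6.

0, 1, 2, 3, 4, 5, 6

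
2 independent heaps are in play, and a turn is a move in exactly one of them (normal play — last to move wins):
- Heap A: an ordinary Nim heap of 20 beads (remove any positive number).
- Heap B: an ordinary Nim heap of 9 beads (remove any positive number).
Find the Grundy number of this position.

29

Heap A is a plain Nim heap of size 20, so its Grundy value is 20.
Heap B is a plain Nim heap of size 9, so its Grundy value is 9.
The value of a disjunctive sum is the nim-sum of the parts.
Combined value = 20 ⊕ 9 = 29.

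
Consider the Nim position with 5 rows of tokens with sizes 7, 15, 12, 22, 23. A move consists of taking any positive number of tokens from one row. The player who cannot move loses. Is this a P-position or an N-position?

N-position

Compute the nim-sum pairwise:
7 ⊕ 15 = 8
8 ⊕ 12 = 4
4 ⊕ 22 = 18
18 ⊕ 23 = 5
The nim-sum is 5 ≠ 0, so this is an N-position: the player to move can win.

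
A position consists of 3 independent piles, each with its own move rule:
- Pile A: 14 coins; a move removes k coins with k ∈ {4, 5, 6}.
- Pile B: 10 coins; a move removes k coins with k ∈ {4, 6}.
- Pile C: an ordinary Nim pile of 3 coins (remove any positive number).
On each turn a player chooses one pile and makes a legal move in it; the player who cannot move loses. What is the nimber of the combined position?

Grundy values for pile A (subtraction set {4, 5, 6}):
g(0) = mex{} = 0
g(1) = mex{} = 0
g(2) = mex{} = 0
g(3) = mex{} = 0
g(4) = mex{0} = 1
g(5) = mex{0} = 1
g(6) = mex{0} = 1
g(7) = mex{0} = 1
g(8) = mex{0,1} = 2
g(9) = mex{0,1} = 2
g(10) = mex{1} = 0
g(11) = mex{1} = 0
g(12) = mex{1,2} = 0
g(13) = mex{1,2} = 0
g(14) = mex{0,2} = 1
So g(14) = 1.
For pile B, compute g(0), g(1), … with moves {4, 6}:
g(0) = mex{} = 0
g(1) = mex{} = 0
g(2) = mex{} = 0
g(3) = mex{} = 0
g(4) = mex{0} = 1
g(5) = mex{0} = 1
g(6) = mex{0} = 1
g(7) = mex{0} = 1
g(8) = mex{0,1} = 2
g(9) = mex{0,1} = 2
g(10) = mex{1} = 0
So g(10) = 0.
Pile C is a plain Nim pile of size 3, so its Grundy value is 3.
The value of a disjunctive sum is the nim-sum of the parts.
Combined value = 1 XOR 0 XOR 3 = 2.

2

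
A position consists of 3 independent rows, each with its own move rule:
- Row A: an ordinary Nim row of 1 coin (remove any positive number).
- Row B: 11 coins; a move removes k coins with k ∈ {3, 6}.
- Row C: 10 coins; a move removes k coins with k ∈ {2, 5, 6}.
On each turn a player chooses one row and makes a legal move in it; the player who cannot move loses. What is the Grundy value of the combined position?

Row A is a plain Nim row of size 1, so its Grundy value is 1.
Grundy values for row B (subtraction set {3, 6}):
g(0) = mex{} = 0
g(1) = mex{} = 0
g(2) = mex{} = 0
g(3) = mex{0} = 1
g(4) = mex{0} = 1
g(5) = mex{0} = 1
g(6) = mex{0,1} = 2
g(7) = mex{0,1} = 2
g(8) = mex{0,1} = 2
g(9) = mex{1,2} = 0
g(10) = mex{1,2} = 0
g(11) = mex{1,2} = 0
So g(11) = 0.
Build the Grundy sequence for row C with g(k) = mex{g(k−s) : s ∈ {2, 5, 6}, s ≤ k}:
k:     0  1  2  3  4  5  6  7  8  9 10
g(k):  0  0  1  1  0  2  1  3  0  2  1
So g(10) = 1.
The value of a disjunctive sum is the nim-sum of the parts.
Combined value = 1 ⊕ 0 ⊕ 1 = 0.

0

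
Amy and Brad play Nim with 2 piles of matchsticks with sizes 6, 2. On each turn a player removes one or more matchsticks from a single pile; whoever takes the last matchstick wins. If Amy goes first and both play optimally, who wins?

Nim-sum: 6 ⊕ 2 = 4.
The nim-sum is 4 ≠ 0, so this is an N-position: the player to move can win; Amy has a winning move.

Amy wins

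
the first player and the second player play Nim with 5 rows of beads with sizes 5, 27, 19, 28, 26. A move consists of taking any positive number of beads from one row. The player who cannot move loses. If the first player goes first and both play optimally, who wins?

the first player wins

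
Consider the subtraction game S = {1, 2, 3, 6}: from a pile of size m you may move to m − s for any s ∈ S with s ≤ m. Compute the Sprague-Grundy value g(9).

1

Compute g(0), g(1), … for moves {1, 2, 3, 6}:
k:     0  1  2  3  4  5  6  7  8  9
g(k):  0  1  2  3  0  1  2  3  0  1
So g(9) = 1.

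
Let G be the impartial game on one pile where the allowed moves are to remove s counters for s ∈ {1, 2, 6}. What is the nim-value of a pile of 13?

3

Compute g(0), g(1), … for moves {1, 2, 6}:
k:     0  1  2  3  4  5  6  7  8  9 10 11 12 13
g(k):  0  1  2  0  1  2  3  0  1  2  0  1  2  3
So g(13) = 3.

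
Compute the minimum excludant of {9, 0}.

1

0 is in the set but 1 is not, so the mex is 1.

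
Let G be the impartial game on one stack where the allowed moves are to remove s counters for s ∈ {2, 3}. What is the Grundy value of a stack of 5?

0

Grundy values for subtraction set {2, 3}:
g(0) = mex{} = 0
g(1) = mex{} = 0
g(2) = mex{0} = 1
g(3) = mex{0} = 1
g(4) = mex{0,1} = 2
g(5) = mex{1} = 0
So g(5) = 0.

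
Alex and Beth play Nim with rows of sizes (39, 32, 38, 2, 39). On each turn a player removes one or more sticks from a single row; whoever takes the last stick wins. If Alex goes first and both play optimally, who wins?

Write each in binary and XOR column by column:
  100111  (39)
  100000  (32)
  100110  (38)
  000010  (2)
  100111  (39)
  ------
  000100  (4)
The nim-sum is 4 ≠ 0, so this is an N-position: the player to move can win; Alex has a winning move.

Alex wins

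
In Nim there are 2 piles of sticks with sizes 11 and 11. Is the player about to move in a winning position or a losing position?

Losing position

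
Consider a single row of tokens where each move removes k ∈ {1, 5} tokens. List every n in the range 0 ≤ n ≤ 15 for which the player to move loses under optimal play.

0, 2, 4, 6, 8, 10, 12, 14

Compute g(0), g(1), … for moves {1, 5}:
k:     0  1  2  3  4  5  6  7  8  9 10 11 12 13 14 15
g(k):  0  1  0  1  0  1  0  1  0  1  0  1  0  1  0  1
The P-positions (g = 0) in 0..15 are 0, 2, 4, 6, 8, 10, 12, 14.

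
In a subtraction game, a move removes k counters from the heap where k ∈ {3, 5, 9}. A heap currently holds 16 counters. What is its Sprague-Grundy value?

0

Build the Grundy sequence with g(k) = mex{g(k−s) : s ∈ {3, 5, 9}, s ≤ k}:
k:     0  1  2  3  4  5  6  7  8  9 10 11 12 13 14 15 16
g(k):  0  0  0  1  1  1  2  2  0  3  3  1  0  2  0  1  0
So g(16) = 0.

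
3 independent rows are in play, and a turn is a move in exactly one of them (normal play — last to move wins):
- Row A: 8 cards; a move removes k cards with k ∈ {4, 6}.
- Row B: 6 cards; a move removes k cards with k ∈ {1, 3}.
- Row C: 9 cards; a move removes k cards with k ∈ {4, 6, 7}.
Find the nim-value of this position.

0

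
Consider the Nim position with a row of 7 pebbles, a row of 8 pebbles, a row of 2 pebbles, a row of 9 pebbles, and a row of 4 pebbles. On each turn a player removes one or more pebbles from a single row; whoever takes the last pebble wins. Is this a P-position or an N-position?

Bitwise XOR of the heap sizes:
  0111  (7)
  1000  (8)
  0010  (2)
  1001  (9)
  0100  (4)
  ----
  0000  (0)
The nim-sum is 0, so this is a P-position: the player to move is in a losing position under optimal play.

P-position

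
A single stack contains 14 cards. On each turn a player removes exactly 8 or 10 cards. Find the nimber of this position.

1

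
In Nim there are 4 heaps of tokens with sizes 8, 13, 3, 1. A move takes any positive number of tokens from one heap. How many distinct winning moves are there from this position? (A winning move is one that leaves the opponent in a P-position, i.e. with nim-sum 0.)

Nim-sum: 8 XOR 13 XOR 3 XOR 1 = 7.
The overall nim-sum is X = 7. A heap of size p has a winning move iff p XOR X < p (reduce it to p XOR X).
  8: 8 XOR 7 = 15 ≥ 8 — no move.
  13: 13 XOR 7 = 10 < 13 — winning move (to 10).
  3: 3 XOR 7 = 4 ≥ 3 — no move.
  1: 1 XOR 7 = 6 ≥ 1 — no move.
That gives 1 winning move.

1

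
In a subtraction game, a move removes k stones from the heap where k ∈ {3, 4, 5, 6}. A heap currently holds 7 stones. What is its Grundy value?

2

Build the Grundy sequence with g(k) = mex{g(k−s) : s ∈ {3, 4, 5, 6}, s ≤ k}:
k:     0  1  2  3  4  5  6  7
g(k):  0  0  0  1  1  1  2  2
So g(7) = 2.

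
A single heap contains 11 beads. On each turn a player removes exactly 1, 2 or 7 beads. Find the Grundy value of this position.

2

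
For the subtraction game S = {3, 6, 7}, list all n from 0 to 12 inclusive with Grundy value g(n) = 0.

0, 1, 2, 10, 11, 12

Build the Grundy sequence with g(k) = mex{g(k−s) : s ∈ {3, 6, 7}, s ≤ k}:
g(0) = mex{} = 0
g(1) = mex{} = 0
g(2) = mex{} = 0
g(3) = mex{0} = 1
g(4) = mex{0} = 1
g(5) = mex{0} = 1
g(6) = mex{0,1} = 2
g(7) = mex{0,1} = 2
g(8) = mex{0,1} = 2
g(9) = mex{0,1,2} = 3
g(10) = mex{1,2} = 0
g(11) = mex{1,2} = 0
g(12) = mex{1,2,3} = 0
The P-positions (g = 0) in 0..12 are 0, 1, 2, 10, 11, 12.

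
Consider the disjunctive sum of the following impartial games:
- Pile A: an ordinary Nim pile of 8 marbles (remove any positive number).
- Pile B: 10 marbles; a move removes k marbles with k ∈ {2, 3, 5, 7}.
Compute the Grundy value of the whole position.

8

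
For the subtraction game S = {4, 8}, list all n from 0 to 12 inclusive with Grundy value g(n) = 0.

Grundy values for subtraction set {4, 8}:
g(0) = mex{} = 0
g(1) = mex{} = 0
g(2) = mex{} = 0
g(3) = mex{} = 0
g(4) = mex{0} = 1
g(5) = mex{0} = 1
g(6) = mex{0} = 1
g(7) = mex{0} = 1
g(8) = mex{0,1} = 2
g(9) = mex{0,1} = 2
g(10) = mex{0,1} = 2
g(11) = mex{0,1} = 2
g(12) = mex{1,2} = 0
The P-positions (g = 0) in 0..12 are 0, 1, 2, 3, 12.

0, 1, 2, 3, 12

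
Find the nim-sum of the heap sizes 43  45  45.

43

Nim-sum: 43 ⊕ 45 ⊕ 45 = 43.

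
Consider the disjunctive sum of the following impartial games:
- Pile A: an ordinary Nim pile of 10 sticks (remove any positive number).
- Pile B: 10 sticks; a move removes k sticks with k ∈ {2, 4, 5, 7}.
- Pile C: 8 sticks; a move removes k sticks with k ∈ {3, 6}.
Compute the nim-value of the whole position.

8

Pile A is a plain Nim pile of size 10, so its Grundy value is 10.
Grundy values for pile B (subtraction set {2, 4, 5, 7}):
k:     0  1  2  3  4  5  6  7  8  9 10
g(k):  0  0  1  1  2  2  3  3  4  0  0
So g(10) = 0.
Build the Grundy sequence for pile C with g(k) = mex{g(k−s) : s ∈ {3, 6}, s ≤ k}:
g(0) = mex{} = 0
g(1) = mex{} = 0
g(2) = mex{} = 0
g(3) = mex{0} = 1
g(4) = mex{0} = 1
g(5) = mex{0} = 1
g(6) = mex{0,1} = 2
g(7) = mex{0,1} = 2
g(8) = mex{0,1} = 2
So g(8) = 2.
The value of a disjunctive sum is the nim-sum of the parts.
Combined value = 10 XOR 0 XOR 2 = 8.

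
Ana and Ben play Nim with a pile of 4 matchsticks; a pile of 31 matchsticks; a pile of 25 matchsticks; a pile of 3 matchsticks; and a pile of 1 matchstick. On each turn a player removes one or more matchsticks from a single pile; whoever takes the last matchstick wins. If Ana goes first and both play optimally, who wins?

Nim-sum: 4 ^ 31 ^ 25 ^ 3 ^ 1 = 0.
The nim-sum is 0, so this is a P-position: the player to move is in a losing position under optimal play; Ana is about to move from it and so loses — Ben wins.

Ben wins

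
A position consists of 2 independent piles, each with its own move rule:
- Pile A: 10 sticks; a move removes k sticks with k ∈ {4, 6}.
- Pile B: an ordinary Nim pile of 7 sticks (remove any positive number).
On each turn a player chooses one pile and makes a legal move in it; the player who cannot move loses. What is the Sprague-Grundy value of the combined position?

7

Grundy values for pile A (subtraction set {4, 6}):
g(0) = mex{} = 0
g(1) = mex{} = 0
g(2) = mex{} = 0
g(3) = mex{} = 0
g(4) = mex{0} = 1
g(5) = mex{0} = 1
g(6) = mex{0} = 1
g(7) = mex{0} = 1
g(8) = mex{0,1} = 2
g(9) = mex{0,1} = 2
g(10) = mex{1} = 0
So g(10) = 0.
Pile B is a plain Nim pile of size 7, so its Grundy value is 7.
The value of a disjunctive sum is the nim-sum of the parts.
Combined value = 0 ⊕ 7 = 7.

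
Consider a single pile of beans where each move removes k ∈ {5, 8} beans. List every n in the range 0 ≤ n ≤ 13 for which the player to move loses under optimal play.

0, 1, 2, 3, 4, 13

Grundy values for subtraction set {5, 8}:
g(0) = mex{} = 0
g(1) = mex{} = 0
g(2) = mex{} = 0
g(3) = mex{} = 0
g(4) = mex{} = 0
g(5) = mex{0} = 1
g(6) = mex{0} = 1
g(7) = mex{0} = 1
g(8) = mex{0} = 1
g(9) = mex{0} = 1
g(10) = mex{0,1} = 2
g(11) = mex{0,1} = 2
g(12) = mex{0,1} = 2
g(13) = mex{1} = 0
The P-positions (g = 0) in 0..13 are 0, 1, 2, 3, 4, 13.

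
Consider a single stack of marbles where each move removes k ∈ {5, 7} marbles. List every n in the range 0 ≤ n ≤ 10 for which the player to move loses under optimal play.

0, 1, 2, 3, 4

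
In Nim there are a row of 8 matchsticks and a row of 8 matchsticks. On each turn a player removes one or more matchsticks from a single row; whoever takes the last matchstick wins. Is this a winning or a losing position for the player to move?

Losing position

Compute the nim-sum pairwise:
8 XOR 8 = 0
The nim-sum is 0, so this is a P-position: the player to move is in a losing position under optimal play.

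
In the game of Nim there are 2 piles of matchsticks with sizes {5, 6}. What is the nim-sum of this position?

Compute the nim-sum pairwise:
5 ^ 6 = 3

3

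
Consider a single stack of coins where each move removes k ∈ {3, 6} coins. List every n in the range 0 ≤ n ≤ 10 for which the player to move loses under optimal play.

0, 1, 2, 9, 10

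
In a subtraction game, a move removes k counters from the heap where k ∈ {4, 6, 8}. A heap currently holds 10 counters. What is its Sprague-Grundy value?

2

Grundy values for subtraction set {4, 6, 8}:
g(0) = mex{} = 0
g(1) = mex{} = 0
g(2) = mex{} = 0
g(3) = mex{} = 0
g(4) = mex{0} = 1
g(5) = mex{0} = 1
g(6) = mex{0} = 1
g(7) = mex{0} = 1
g(8) = mex{0,1} = 2
g(9) = mex{0,1} = 2
g(10) = mex{0,1} = 2
So g(10) = 2.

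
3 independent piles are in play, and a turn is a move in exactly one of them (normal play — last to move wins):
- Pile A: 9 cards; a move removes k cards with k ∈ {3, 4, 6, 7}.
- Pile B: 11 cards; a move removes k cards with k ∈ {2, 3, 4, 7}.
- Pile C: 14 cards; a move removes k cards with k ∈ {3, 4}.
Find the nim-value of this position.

3

Build the Grundy sequence for pile A with g(k) = mex{g(k−s) : s ∈ {3, 4, 6, 7}, s ≤ k}:
g(0) = mex{} = 0
g(1) = mex{} = 0
g(2) = mex{} = 0
g(3) = mex{0} = 1
g(4) = mex{0} = 1
g(5) = mex{0} = 1
g(6) = mex{0,1} = 2
g(7) = mex{0,1} = 2
g(8) = mex{0,1} = 2
g(9) = mex{0,1,2} = 3
So g(9) = 3.
Grundy values for pile B (subtraction set {2, 3, 4, 7}):
k:     0  1  2  3  4  5  6  7  8  9 10 11
g(k):  0  0  1  1  2  2  0  3  1  4  2  0
So g(11) = 0.
Grundy values for pile C (subtraction set {3, 4}):
k:     0  1  2  3  4  5  6  7  8  9 10 11 12 13 14
g(k):  0  0  0  1  1  1  2  0  0  0  1  1  1  2  0
So g(14) = 0.
The value of a disjunctive sum is the nim-sum of the parts.
Combined value = 3 XOR 0 XOR 0 = 3.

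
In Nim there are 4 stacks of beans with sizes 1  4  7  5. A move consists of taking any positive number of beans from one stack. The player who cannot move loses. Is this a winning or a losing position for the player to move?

Write each in binary and XOR column by column:
  001  (1)
  100  (4)
  111  (7)
  101  (5)
  ---
  111  (7)
The nim-sum is 7 ≠ 0, so this is an N-position: the player to move can win.

Winning position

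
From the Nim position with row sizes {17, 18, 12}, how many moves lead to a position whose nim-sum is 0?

Bitwise XOR of the heap sizes:
  10001  (17)
  10010  (18)
  01100  (12)
  -----
  01111  (15)
The overall nim-sum is X = 15. A row of size p has a winning move iff p XOR X < p (reduce it to p XOR X).
  17: 17 XOR 15 = 30 ≥ 17 — no move.
  18: 18 XOR 15 = 29 ≥ 18 — no move.
  12: 12 XOR 15 = 3 < 12 — winning move (to 3).
That gives 1 winning move.

1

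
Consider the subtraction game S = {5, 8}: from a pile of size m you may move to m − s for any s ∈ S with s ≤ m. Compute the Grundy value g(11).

Compute g(0), g(1), … for moves {5, 8}:
g(0) = mex{} = 0
g(1) = mex{} = 0
g(2) = mex{} = 0
g(3) = mex{} = 0
g(4) = mex{} = 0
g(5) = mex{0} = 1
g(6) = mex{0} = 1
g(7) = mex{0} = 1
g(8) = mex{0} = 1
g(9) = mex{0} = 1
g(10) = mex{0,1} = 2
g(11) = mex{0,1} = 2
So g(11) = 2.

2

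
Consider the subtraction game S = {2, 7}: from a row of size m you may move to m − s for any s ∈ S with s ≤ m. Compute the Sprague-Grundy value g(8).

2

Grundy values for subtraction set {2, 7}:
k:     0  1  2  3  4  5  6  7  8
g(k):  0  0  1  1  0  0  1  1  2
So g(8) = 2.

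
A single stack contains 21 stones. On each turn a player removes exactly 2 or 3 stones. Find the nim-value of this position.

0

Compute g(0), g(1), … for moves {2, 3}:
k:     0  1  2  3  4  5  6  7  8  9 10 11 12 13 14 15 16 17 18 19 20 21
g(k):  0  0  1  1  2  0  0  1  1  2  0  0  1  1  2  0  0  1  1  2  0  0
So g(21) = 0.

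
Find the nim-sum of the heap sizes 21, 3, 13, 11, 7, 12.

Compute the nim-sum pairwise:
21 XOR 3 = 22
22 XOR 13 = 27
27 XOR 11 = 16
16 XOR 7 = 23
23 XOR 12 = 27

27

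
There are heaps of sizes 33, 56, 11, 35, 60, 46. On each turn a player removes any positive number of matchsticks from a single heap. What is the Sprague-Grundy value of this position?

35

Compute the nim-sum pairwise:
33 ⊕ 56 = 25
25 ⊕ 11 = 18
18 ⊕ 35 = 49
49 ⊕ 60 = 13
13 ⊕ 46 = 35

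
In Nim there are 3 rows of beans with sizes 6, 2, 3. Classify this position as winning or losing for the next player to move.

Winning position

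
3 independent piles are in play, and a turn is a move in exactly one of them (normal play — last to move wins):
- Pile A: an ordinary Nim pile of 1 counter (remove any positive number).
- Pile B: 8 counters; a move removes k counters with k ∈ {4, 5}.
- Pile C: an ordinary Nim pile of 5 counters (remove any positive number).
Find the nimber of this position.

6

Pile A is a plain Nim pile of size 1, so its Grundy value is 1.
For pile B, compute g(0), g(1), … with moves {4, 5}:
k:     0  1  2  3  4  5  6  7  8
g(k):  0  0  0  0  1  1  1  1  2
So g(8) = 2.
Pile C is a plain Nim pile of size 5, so its Grundy value is 5.
By the Sprague-Grundy theorem, the Grundy value of a sum of independent games is the XOR of the component values.
Combined value = 1 ⊕ 2 ⊕ 5 = 6.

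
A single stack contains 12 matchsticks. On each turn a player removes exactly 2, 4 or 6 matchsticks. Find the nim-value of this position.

2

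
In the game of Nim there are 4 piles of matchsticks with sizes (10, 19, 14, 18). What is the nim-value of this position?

5

Nim-sum: 10 ⊕ 19 ⊕ 14 ⊕ 18 = 5.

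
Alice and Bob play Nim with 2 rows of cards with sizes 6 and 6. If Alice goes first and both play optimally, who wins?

Bob wins

Nim-sum: 6 XOR 6 = 0.
The nim-sum is 0, so this is a P-position: the player to move is in a losing position under optimal play; Alice is about to move from it and so loses — Bob wins.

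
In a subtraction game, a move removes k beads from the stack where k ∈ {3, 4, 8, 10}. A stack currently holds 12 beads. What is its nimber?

4

Grundy values for subtraction set {3, 4, 8, 10}:
g(0) = mex{} = 0
g(1) = mex{} = 0
g(2) = mex{} = 0
g(3) = mex{0} = 1
g(4) = mex{0} = 1
g(5) = mex{0} = 1
g(6) = mex{0,1} = 2
g(7) = mex{1} = 0
g(8) = mex{0,1} = 2
g(9) = mex{0,1,2} = 3
g(10) = mex{0,2} = 1
g(11) = mex{0,1,2} = 3
g(12) = mex{0,1,2,3} = 4
So g(12) = 4.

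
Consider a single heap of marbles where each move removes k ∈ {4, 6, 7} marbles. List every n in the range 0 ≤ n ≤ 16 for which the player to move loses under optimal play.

Grundy values for subtraction set {4, 6, 7}:
k:     0  1  2  3  4  5  6  7  8  9 10 11 12 13 14 15 16
g(k):  0  0  0  0  1  1  1  1  2  2  2  0  0  0  0  1  1
The P-positions (g = 0) in 0..16 are 0, 1, 2, 3, 11, 12, 13, 14.

0, 1, 2, 3, 11, 12, 13, 14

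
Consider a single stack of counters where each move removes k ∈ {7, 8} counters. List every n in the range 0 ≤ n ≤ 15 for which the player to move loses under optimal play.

0, 1, 2, 3, 4, 5, 6, 15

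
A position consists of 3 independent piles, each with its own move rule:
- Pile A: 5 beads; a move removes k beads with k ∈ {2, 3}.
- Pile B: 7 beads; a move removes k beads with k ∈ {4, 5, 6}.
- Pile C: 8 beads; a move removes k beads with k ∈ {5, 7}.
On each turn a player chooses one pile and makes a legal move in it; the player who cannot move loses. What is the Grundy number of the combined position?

0

Grundy values for pile A (subtraction set {2, 3}):
k:     0  1  2  3  4  5
g(k):  0  0  1  1  2  0
So g(5) = 0.
For pile B, compute g(0), g(1), … with moves {4, 5, 6}:
g(0) = mex{} = 0
g(1) = mex{} = 0
g(2) = mex{} = 0
g(3) = mex{} = 0
g(4) = mex{0} = 1
g(5) = mex{0} = 1
g(6) = mex{0} = 1
g(7) = mex{0} = 1
So g(7) = 1.
For pile C, compute g(0), g(1), … with moves {5, 7}:
g(0) = mex{} = 0
g(1) = mex{} = 0
g(2) = mex{} = 0
g(3) = mex{} = 0
g(4) = mex{} = 0
g(5) = mex{0} = 1
g(6) = mex{0} = 1
g(7) = mex{0} = 1
g(8) = mex{0} = 1
So g(8) = 1.
By the Sprague-Grundy theorem, the Grundy value of a sum of independent games is the XOR of the component values.
Combined value = 0 ⊕ 1 ⊕ 1 = 0.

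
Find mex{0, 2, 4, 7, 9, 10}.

0 is in the set but 1 is not, so the mex is 1.

1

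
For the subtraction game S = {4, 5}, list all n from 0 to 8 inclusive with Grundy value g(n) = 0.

Grundy values for subtraction set {4, 5}:
g(0) = mex{} = 0
g(1) = mex{} = 0
g(2) = mex{} = 0
g(3) = mex{} = 0
g(4) = mex{0} = 1
g(5) = mex{0} = 1
g(6) = mex{0} = 1
g(7) = mex{0} = 1
g(8) = mex{0,1} = 2
The P-positions (g = 0) in 0..8 are 0, 1, 2, 3.

0, 1, 2, 3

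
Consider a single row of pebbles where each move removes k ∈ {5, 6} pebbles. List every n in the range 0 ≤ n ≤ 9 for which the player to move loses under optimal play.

0, 1, 2, 3, 4

Grundy values for subtraction set {5, 6}:
k:     0  1  2  3  4  5  6  7  8  9
g(k):  0  0  0  0  0  1  1  1  1  1
The P-positions (g = 0) in 0..9 are 0, 1, 2, 3, 4.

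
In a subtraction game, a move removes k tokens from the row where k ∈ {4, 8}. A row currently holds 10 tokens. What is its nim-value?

Build the Grundy sequence with g(k) = mex{g(k−s) : s ∈ {4, 8}, s ≤ k}:
g(0) = mex{} = 0
g(1) = mex{} = 0
g(2) = mex{} = 0
g(3) = mex{} = 0
g(4) = mex{0} = 1
g(5) = mex{0} = 1
g(6) = mex{0} = 1
g(7) = mex{0} = 1
g(8) = mex{0,1} = 2
g(9) = mex{0,1} = 2
g(10) = mex{0,1} = 2
So g(10) = 2.

2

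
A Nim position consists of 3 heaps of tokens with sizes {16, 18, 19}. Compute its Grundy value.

17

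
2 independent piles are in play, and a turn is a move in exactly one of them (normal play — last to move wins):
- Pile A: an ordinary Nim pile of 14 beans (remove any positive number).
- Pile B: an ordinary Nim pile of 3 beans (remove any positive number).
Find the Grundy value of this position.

13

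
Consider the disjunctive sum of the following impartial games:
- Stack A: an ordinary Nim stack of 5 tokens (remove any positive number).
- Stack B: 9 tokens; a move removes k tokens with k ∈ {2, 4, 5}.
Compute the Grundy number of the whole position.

4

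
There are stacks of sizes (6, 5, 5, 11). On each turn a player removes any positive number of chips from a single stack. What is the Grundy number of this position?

13

Compute the nim-sum pairwise:
6 ⊕ 5 = 3
3 ⊕ 5 = 6
6 ⊕ 11 = 13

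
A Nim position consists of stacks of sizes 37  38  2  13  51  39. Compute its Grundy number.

Compute the nim-sum pairwise:
37 XOR 38 = 3
3 XOR 2 = 1
1 XOR 13 = 12
12 XOR 51 = 63
63 XOR 39 = 24

24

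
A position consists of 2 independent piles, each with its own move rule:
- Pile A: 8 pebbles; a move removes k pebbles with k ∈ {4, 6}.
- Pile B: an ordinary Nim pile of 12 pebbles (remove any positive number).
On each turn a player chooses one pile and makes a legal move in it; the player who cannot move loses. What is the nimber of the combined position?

Grundy values for pile A (subtraction set {4, 6}):
g(0) = mex{} = 0
g(1) = mex{} = 0
g(2) = mex{} = 0
g(3) = mex{} = 0
g(4) = mex{0} = 1
g(5) = mex{0} = 1
g(6) = mex{0} = 1
g(7) = mex{0} = 1
g(8) = mex{0,1} = 2
So g(8) = 2.
Pile B is a plain Nim pile of size 12, so its Grundy value is 12.
The value of a disjunctive sum is the nim-sum of the parts.
Combined value = 2 XOR 12 = 14.

14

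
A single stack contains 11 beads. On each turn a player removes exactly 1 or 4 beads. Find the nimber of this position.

1

Build the Grundy sequence with g(k) = mex{g(k−s) : s ∈ {1, 4}, s ≤ k}:
k:     0  1  2  3  4  5  6  7  8  9 10 11
g(k):  0  1  0  1  2  0  1  0  1  2  0  1
So g(11) = 1.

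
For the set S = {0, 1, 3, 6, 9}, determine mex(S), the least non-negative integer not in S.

The values 0, 1 are all present; 2 is the first non-negative integer missing from the set.

2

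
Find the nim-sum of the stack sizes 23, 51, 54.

Compute the nim-sum pairwise:
23 ^ 51 = 36
36 ^ 54 = 18

18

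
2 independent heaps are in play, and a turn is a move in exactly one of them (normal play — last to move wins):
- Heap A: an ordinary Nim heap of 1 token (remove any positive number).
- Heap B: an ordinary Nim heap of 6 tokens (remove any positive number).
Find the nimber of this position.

7

Heap A is a plain Nim heap of size 1, so its Grundy value is 1.
Heap B is a plain Nim heap of size 6, so its Grundy value is 6.
The value of a disjunctive sum is the nim-sum of the parts.
Combined value = 1 XOR 6 = 7.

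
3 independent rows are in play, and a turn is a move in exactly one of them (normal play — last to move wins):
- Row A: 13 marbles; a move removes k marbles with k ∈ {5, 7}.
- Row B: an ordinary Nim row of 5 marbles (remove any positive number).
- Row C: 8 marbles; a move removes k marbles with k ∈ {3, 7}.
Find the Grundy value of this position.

7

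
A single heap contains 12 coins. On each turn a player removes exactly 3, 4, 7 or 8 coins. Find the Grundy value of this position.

Grundy values for subtraction set {3, 4, 7, 8}:
g(0) = mex{} = 0
g(1) = mex{} = 0
g(2) = mex{} = 0
g(3) = mex{0} = 1
g(4) = mex{0} = 1
g(5) = mex{0} = 1
g(6) = mex{0,1} = 2
g(7) = mex{0,1} = 2
g(8) = mex{0,1} = 2
g(9) = mex{0,1,2} = 3
g(10) = mex{0,1,2} = 3
g(11) = mex{1,2} = 0
g(12) = mex{1,2,3} = 0
So g(12) = 0.

0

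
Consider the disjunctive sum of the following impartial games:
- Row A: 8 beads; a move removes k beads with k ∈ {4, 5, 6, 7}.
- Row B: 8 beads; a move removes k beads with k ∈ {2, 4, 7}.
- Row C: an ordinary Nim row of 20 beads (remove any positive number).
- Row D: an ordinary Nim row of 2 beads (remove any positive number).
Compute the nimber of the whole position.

21

Build the Grundy sequence for row A with g(k) = mex{g(k−s) : s ∈ {4, 5, 6, 7}, s ≤ k}:
k:     0  1  2  3  4  5  6  7  8
g(k):  0  0  0  0  1  1  1  1  2
So g(8) = 2.
For row B, compute g(0), g(1), … with moves {2, 4, 7}:
g(0) = mex{} = 0
g(1) = mex{} = 0
g(2) = mex{0} = 1
g(3) = mex{0} = 1
g(4) = mex{0,1} = 2
g(5) = mex{0,1} = 2
g(6) = mex{1,2} = 0
g(7) = mex{0,1,2} = 3
g(8) = mex{0,2} = 1
So g(8) = 1.
Row C is a plain Nim row of size 20, so its Grundy value is 20.
Row D is a plain Nim row of size 2, so its Grundy value is 2.
By the Sprague-Grundy theorem, the Grundy value of a sum of independent games is the XOR of the component values.
Combined value = 2 XOR 1 XOR 20 XOR 2 = 21.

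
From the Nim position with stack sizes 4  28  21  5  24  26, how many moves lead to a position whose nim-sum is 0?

3

Nim-sum: 4 ^ 28 ^ 21 ^ 5 ^ 24 ^ 26 = 10.
The overall nim-sum is X = 10. A stack of size p has a winning move iff p XOR X < p (reduce it to p XOR X).
  4: 4 XOR 10 = 14 ≥ 4 — no move.
  28: 28 XOR 10 = 22 < 28 — winning move (to 22).
  21: 21 XOR 10 = 31 ≥ 21 — no move.
  5: 5 XOR 10 = 15 ≥ 5 — no move.
  24: 24 XOR 10 = 18 < 24 — winning move (to 18).
  26: 26 XOR 10 = 16 < 26 — winning move (to 16).
That gives 3 winning moves.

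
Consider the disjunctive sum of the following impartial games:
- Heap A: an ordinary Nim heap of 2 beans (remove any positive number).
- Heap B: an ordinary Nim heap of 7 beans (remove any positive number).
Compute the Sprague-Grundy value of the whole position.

Heap A is a plain Nim heap of size 2, so its Grundy value is 2.
Heap B is a plain Nim heap of size 7, so its Grundy value is 7.
By the Sprague-Grundy theorem, the Grundy value of a sum of independent games is the XOR of the component values.
Combined value = 2 XOR 7 = 5.

5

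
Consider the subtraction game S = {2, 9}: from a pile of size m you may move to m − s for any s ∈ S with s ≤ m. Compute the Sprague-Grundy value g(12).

0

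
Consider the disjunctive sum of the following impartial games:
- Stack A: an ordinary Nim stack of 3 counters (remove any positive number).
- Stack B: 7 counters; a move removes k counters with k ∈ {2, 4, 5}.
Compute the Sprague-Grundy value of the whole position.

3

Stack A is a plain Nim stack of size 3, so its Grundy value is 3.
Grundy values for stack B (subtraction set {2, 4, 5}):
g(0) = mex{} = 0
g(1) = mex{} = 0
g(2) = mex{0} = 1
g(3) = mex{0} = 1
g(4) = mex{0,1} = 2
g(5) = mex{0,1} = 2
g(6) = mex{0,1,2} = 3
g(7) = mex{1,2} = 0
So g(7) = 0.
By the Sprague-Grundy theorem, the Grundy value of a sum of independent games is the XOR of the component values.
Combined value = 3 XOR 0 = 3.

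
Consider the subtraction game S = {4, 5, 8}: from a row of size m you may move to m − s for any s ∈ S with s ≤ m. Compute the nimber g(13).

Grundy values for subtraction set {4, 5, 8}:
g(0) = mex{} = 0
g(1) = mex{} = 0
g(2) = mex{} = 0
g(3) = mex{} = 0
g(4) = mex{0} = 1
g(5) = mex{0} = 1
g(6) = mex{0} = 1
g(7) = mex{0} = 1
g(8) = mex{0,1} = 2
g(9) = mex{0,1} = 2
g(10) = mex{0,1} = 2
g(11) = mex{0,1} = 2
g(12) = mex{1,2} = 0
g(13) = mex{1,2} = 0
So g(13) = 0.

0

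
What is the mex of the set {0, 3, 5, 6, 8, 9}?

1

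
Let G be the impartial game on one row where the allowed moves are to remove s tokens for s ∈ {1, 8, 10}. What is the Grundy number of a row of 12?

1

Build the Grundy sequence with g(k) = mex{g(k−s) : s ∈ {1, 8, 10}, s ≤ k}:
k:     0  1  2  3  4  5  6  7  8  9 10 11 12
g(k):  0  1  0  1  0  1  0  1  2  0  1  0  1
So g(12) = 1.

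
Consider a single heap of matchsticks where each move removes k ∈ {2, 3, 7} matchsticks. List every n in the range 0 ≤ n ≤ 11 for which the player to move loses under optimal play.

0, 1, 5, 6, 10, 11

Build the Grundy sequence with g(k) = mex{g(k−s) : s ∈ {2, 3, 7}, s ≤ k}:
k:     0  1  2  3  4  5  6  7  8  9 10 11
g(k):  0  0  1  1  2  0  0  1  1  2  0  0
The P-positions (g = 0) in 0..11 are 0, 1, 5, 6, 10, 11.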